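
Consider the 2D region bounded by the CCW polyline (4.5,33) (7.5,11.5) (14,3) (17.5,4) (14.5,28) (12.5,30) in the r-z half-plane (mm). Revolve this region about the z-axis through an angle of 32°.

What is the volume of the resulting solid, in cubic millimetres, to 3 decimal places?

Volume = 1453.976 mm³

Profile (r,z), 6 vertices: (4.5,33) (7.5,11.5) (14,3) (17.5,4) (14.5,28) (12.5,30)
edge 0: (4.5,33)→(7.5,11.5)  cross = 4.5·11.5 − 7.5·33 = -195.7500; (r_i+r_j)·cross = 12·-195.7500 = -2349.0000
edge 1: (7.5,11.5)→(14,3)  cross = 7.5·3 − 14·11.5 = -138.5000; (r_i+r_j)·cross = 21.5·-138.5000 = -2977.7500
edge 2: (14,3)→(17.5,4)  cross = 14·4 − 17.5·3 = 3.5000; (r_i+r_j)·cross = 31.5·3.5000 = 110.2500
edge 3: (17.5,4)→(14.5,28)  cross = 17.5·28 − 14.5·4 = 432.0000; (r_i+r_j)·cross = 32·432.0000 = 13824.0000
edge 4: (14.5,28)→(12.5,30)  cross = 14.5·30 − 12.5·28 = 85.0000; (r_i+r_j)·cross = 27·85.0000 = 2295.0000
edge 5: (12.5,30)→(4.5,33)  cross = 12.5·33 − 4.5·30 = 277.5000; (r_i+r_j)·cross = 17·277.5000 = 4717.5000
Σcross = 463.7500 → A = |Σcross|/2 = 231.8750 mm²
Σ(r_i+r_j)·cross = 15620.0000 → first moment M = |Σ|/6 = 2603.3333
R_c = M/A = 2603.3333/231.8750 = 11.2273 mm
θ = 32° = 0.558505 rad
V = θ·R_c·A = 0.558505·11.2273·231.8750 = 1453.976 mm³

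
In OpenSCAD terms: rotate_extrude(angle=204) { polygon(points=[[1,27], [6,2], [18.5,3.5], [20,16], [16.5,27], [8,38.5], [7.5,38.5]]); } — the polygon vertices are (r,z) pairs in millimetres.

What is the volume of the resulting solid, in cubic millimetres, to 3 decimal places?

Volume = 17343.651 mm³

Profile (r,z), 7 vertices: (1,27) (6,2) (18.5,3.5) (20,16) (16.5,27) (8,38.5) (7.5,38.5)
edge 0: (1,27)→(6,2)  cross = 1·2 − 6·27 = -160.0000; (r_i+r_j)·cross = 7·-160.0000 = -1120.0000
edge 1: (6,2)→(18.5,3.5)  cross = 6·3.5 − 18.5·2 = -16.0000; (r_i+r_j)·cross = 24.5·-16.0000 = -392.0000
edge 2: (18.5,3.5)→(20,16)  cross = 18.5·16 − 20·3.5 = 226.0000; (r_i+r_j)·cross = 38.5·226.0000 = 8701.0000
edge 3: (20,16)→(16.5,27)  cross = 20·27 − 16.5·16 = 276.0000; (r_i+r_j)·cross = 36.5·276.0000 = 10074.0000
edge 4: (16.5,27)→(8,38.5)  cross = 16.5·38.5 − 8·27 = 419.2500; (r_i+r_j)·cross = 24.5·419.2500 = 10271.6250
edge 5: (8,38.5)→(7.5,38.5)  cross = 8·38.5 − 7.5·38.5 = 19.2500; (r_i+r_j)·cross = 15.5·19.2500 = 298.3750
edge 6: (7.5,38.5)→(1,27)  cross = 7.5·27 − 1·38.5 = 164.0000; (r_i+r_j)·cross = 8.5·164.0000 = 1394.0000
Σcross = 928.5000 → A = |Σcross|/2 = 464.2500 mm²
Σ(r_i+r_j)·cross = 29227.0000 → first moment M = |Σ|/6 = 4871.1667
R_c = M/A = 4871.1667/464.2500 = 10.4926 mm
θ = 204° = 3.560472 rad
V = θ·R_c·A = 3.560472·10.4926·464.2500 = 17343.651 mm³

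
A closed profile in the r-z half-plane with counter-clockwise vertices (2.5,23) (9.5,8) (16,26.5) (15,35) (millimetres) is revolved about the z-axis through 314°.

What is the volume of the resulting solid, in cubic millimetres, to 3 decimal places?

Volume = 9423.777 mm³

Profile (r,z), 4 vertices: (2.5,23) (9.5,8) (16,26.5) (15,35)
edge 0: (2.5,23)→(9.5,8)  cross = 2.5·8 − 9.5·23 = -198.5000; (r_i+r_j)·cross = 12·-198.5000 = -2382.0000
edge 1: (9.5,8)→(16,26.5)  cross = 9.5·26.5 − 16·8 = 123.7500; (r_i+r_j)·cross = 25.5·123.7500 = 3155.6250
edge 2: (16,26.5)→(15,35)  cross = 16·35 − 15·26.5 = 162.5000; (r_i+r_j)·cross = 31·162.5000 = 5037.5000
edge 3: (15,35)→(2.5,23)  cross = 15·23 − 2.5·35 = 257.5000; (r_i+r_j)·cross = 17.5·257.5000 = 4506.2500
Σcross = 345.2500 → A = |Σcross|/2 = 172.6250 mm²
Σ(r_i+r_j)·cross = 10317.3750 → first moment M = |Σ|/6 = 1719.5625
R_c = M/A = 1719.5625/172.6250 = 9.9613 mm
θ = 314° = 5.480334 rad
V = θ·R_c·A = 5.480334·9.9613·172.6250 = 9423.777 mm³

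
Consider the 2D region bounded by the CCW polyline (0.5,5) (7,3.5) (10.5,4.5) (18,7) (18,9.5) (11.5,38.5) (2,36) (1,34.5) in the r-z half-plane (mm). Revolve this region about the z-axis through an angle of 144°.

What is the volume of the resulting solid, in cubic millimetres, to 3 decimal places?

Profile (r,z), 8 vertices: (0.5,5) (7,3.5) (10.5,4.5) (18,7) (18,9.5) (11.5,38.5) (2,36) (1,34.5)
edge 0: (0.5,5)→(7,3.5)  cross = 0.5·3.5 − 7·5 = -33.2500; (r_i+r_j)·cross = 7.5·-33.2500 = -249.3750
edge 1: (7,3.5)→(10.5,4.5)  cross = 7·4.5 − 10.5·3.5 = -5.2500; (r_i+r_j)·cross = 17.5·-5.2500 = -91.8750
edge 2: (10.5,4.5)→(18,7)  cross = 10.5·7 − 18·4.5 = -7.5000; (r_i+r_j)·cross = 28.5·-7.5000 = -213.7500
edge 3: (18,7)→(18,9.5)  cross = 18·9.5 − 18·7 = 45.0000; (r_i+r_j)·cross = 36·45.0000 = 1620.0000
edge 4: (18,9.5)→(11.5,38.5)  cross = 18·38.5 − 11.5·9.5 = 583.7500; (r_i+r_j)·cross = 29.5·583.7500 = 17220.6250
edge 5: (11.5,38.5)→(2,36)  cross = 11.5·36 − 2·38.5 = 337.0000; (r_i+r_j)·cross = 13.5·337.0000 = 4549.5000
edge 6: (2,36)→(1,34.5)  cross = 2·34.5 − 1·36 = 33.0000; (r_i+r_j)·cross = 3·33.0000 = 99.0000
edge 7: (1,34.5)→(0.5,5)  cross = 1·5 − 0.5·34.5 = -12.2500; (r_i+r_j)·cross = 1.5·-12.2500 = -18.3750
Σcross = 940.5000 → A = |Σcross|/2 = 470.2500 mm²
Σ(r_i+r_j)·cross = 22915.7500 → first moment M = |Σ|/6 = 3819.2917
R_c = M/A = 3819.2917/470.2500 = 8.1218 mm
θ = 144° = 2.513274 rad
V = θ·R_c·A = 2.513274·8.1218·470.2500 = 9598.927 mm³

Volume = 9598.927 mm³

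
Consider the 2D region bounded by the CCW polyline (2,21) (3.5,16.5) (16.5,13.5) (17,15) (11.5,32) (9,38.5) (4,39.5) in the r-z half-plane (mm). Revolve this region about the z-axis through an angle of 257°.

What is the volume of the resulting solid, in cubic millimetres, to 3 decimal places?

Volume = 9187.698 mm³

Profile (r,z), 7 vertices: (2,21) (3.5,16.5) (16.5,13.5) (17,15) (11.5,32) (9,38.5) (4,39.5)
edge 0: (2,21)→(3.5,16.5)  cross = 2·16.5 − 3.5·21 = -40.5000; (r_i+r_j)·cross = 5.5·-40.5000 = -222.7500
edge 1: (3.5,16.5)→(16.5,13.5)  cross = 3.5·13.5 − 16.5·16.5 = -225.0000; (r_i+r_j)·cross = 20·-225.0000 = -4500.0000
edge 2: (16.5,13.5)→(17,15)  cross = 16.5·15 − 17·13.5 = 18.0000; (r_i+r_j)·cross = 33.5·18.0000 = 603.0000
edge 3: (17,15)→(11.5,32)  cross = 17·32 − 11.5·15 = 371.5000; (r_i+r_j)·cross = 28.5·371.5000 = 10587.7500
edge 4: (11.5,32)→(9,38.5)  cross = 11.5·38.5 − 9·32 = 154.7500; (r_i+r_j)·cross = 20.5·154.7500 = 3172.3750
edge 5: (9,38.5)→(4,39.5)  cross = 9·39.5 − 4·38.5 = 201.5000; (r_i+r_j)·cross = 13·201.5000 = 2619.5000
edge 6: (4,39.5)→(2,21)  cross = 4·21 − 2·39.5 = 5.0000; (r_i+r_j)·cross = 6·5.0000 = 30.0000
Σcross = 485.2500 → A = |Σcross|/2 = 242.6250 mm²
Σ(r_i+r_j)·cross = 12289.8750 → first moment M = |Σ|/6 = 2048.3125
R_c = M/A = 2048.3125/242.6250 = 8.4423 mm
θ = 257° = 4.485496 rad
V = θ·R_c·A = 4.485496·8.4423·242.6250 = 9187.698 mm³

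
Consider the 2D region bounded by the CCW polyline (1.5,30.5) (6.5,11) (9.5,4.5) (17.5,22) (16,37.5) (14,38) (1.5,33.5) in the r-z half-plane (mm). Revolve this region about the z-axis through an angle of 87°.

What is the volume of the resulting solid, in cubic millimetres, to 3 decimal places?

Volume = 5039.596 mm³

Profile (r,z), 7 vertices: (1.5,30.5) (6.5,11) (9.5,4.5) (17.5,22) (16,37.5) (14,38) (1.5,33.5)
edge 0: (1.5,30.5)→(6.5,11)  cross = 1.5·11 − 6.5·30.5 = -181.7500; (r_i+r_j)·cross = 8·-181.7500 = -1454.0000
edge 1: (6.5,11)→(9.5,4.5)  cross = 6.5·4.5 − 9.5·11 = -75.2500; (r_i+r_j)·cross = 16·-75.2500 = -1204.0000
edge 2: (9.5,4.5)→(17.5,22)  cross = 9.5·22 − 17.5·4.5 = 130.2500; (r_i+r_j)·cross = 27·130.2500 = 3516.7500
edge 3: (17.5,22)→(16,37.5)  cross = 17.5·37.5 − 16·22 = 304.2500; (r_i+r_j)·cross = 33.5·304.2500 = 10192.3750
edge 4: (16,37.5)→(14,38)  cross = 16·38 − 14·37.5 = 83.0000; (r_i+r_j)·cross = 30·83.0000 = 2490.0000
edge 5: (14,38)→(1.5,33.5)  cross = 14·33.5 − 1.5·38 = 412.0000; (r_i+r_j)·cross = 15.5·412.0000 = 6386.0000
edge 6: (1.5,33.5)→(1.5,30.5)  cross = 1.5·30.5 − 1.5·33.5 = -4.5000; (r_i+r_j)·cross = 3·-4.5000 = -13.5000
Σcross = 668.0000 → A = |Σcross|/2 = 334.0000 mm²
Σ(r_i+r_j)·cross = 19913.6250 → first moment M = |Σ|/6 = 3318.9375
R_c = M/A = 3318.9375/334.0000 = 9.9369 mm
θ = 87° = 1.518436 rad
V = θ·R_c·A = 1.518436·9.9369·334.0000 = 5039.596 mm³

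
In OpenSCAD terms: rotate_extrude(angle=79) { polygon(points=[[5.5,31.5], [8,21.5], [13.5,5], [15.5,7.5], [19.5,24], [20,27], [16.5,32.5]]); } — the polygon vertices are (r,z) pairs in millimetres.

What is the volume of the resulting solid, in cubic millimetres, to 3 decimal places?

Profile (r,z), 7 vertices: (5.5,31.5) (8,21.5) (13.5,5) (15.5,7.5) (19.5,24) (20,27) (16.5,32.5)
edge 0: (5.5,31.5)→(8,21.5)  cross = 5.5·21.5 − 8·31.5 = -133.7500; (r_i+r_j)·cross = 13.5·-133.7500 = -1805.6250
edge 1: (8,21.5)→(13.5,5)  cross = 8·5 − 13.5·21.5 = -250.2500; (r_i+r_j)·cross = 21.5·-250.2500 = -5380.3750
edge 2: (13.5,5)→(15.5,7.5)  cross = 13.5·7.5 − 15.5·5 = 23.7500; (r_i+r_j)·cross = 29·23.7500 = 688.7500
edge 3: (15.5,7.5)→(19.5,24)  cross = 15.5·24 − 19.5·7.5 = 225.7500; (r_i+r_j)·cross = 35·225.7500 = 7901.2500
edge 4: (19.5,24)→(20,27)  cross = 19.5·27 − 20·24 = 46.5000; (r_i+r_j)·cross = 39.5·46.5000 = 1836.7500
edge 5: (20,27)→(16.5,32.5)  cross = 20·32.5 − 16.5·27 = 204.5000; (r_i+r_j)·cross = 36.5·204.5000 = 7464.2500
edge 6: (16.5,32.5)→(5.5,31.5)  cross = 16.5·31.5 − 5.5·32.5 = 341.0000; (r_i+r_j)·cross = 22·341.0000 = 7502.0000
Σcross = 457.5000 → A = |Σcross|/2 = 228.7500 mm²
Σ(r_i+r_j)·cross = 18207.0000 → first moment M = |Σ|/6 = 3034.5000
R_c = M/A = 3034.5000/228.7500 = 13.2656 mm
θ = 79° = 1.378810 rad
V = θ·R_c·A = 1.378810·13.2656·228.7500 = 4183.999 mm³

Volume = 4183.999 mm³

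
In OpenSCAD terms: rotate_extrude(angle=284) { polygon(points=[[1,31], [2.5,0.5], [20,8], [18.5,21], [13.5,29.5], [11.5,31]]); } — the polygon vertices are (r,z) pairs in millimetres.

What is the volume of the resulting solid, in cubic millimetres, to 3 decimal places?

Volume = 20545.254 mm³

Profile (r,z), 6 vertices: (1,31) (2.5,0.5) (20,8) (18.5,21) (13.5,29.5) (11.5,31)
edge 0: (1,31)→(2.5,0.5)  cross = 1·0.5 − 2.5·31 = -77.0000; (r_i+r_j)·cross = 3.5·-77.0000 = -269.5000
edge 1: (2.5,0.5)→(20,8)  cross = 2.5·8 − 20·0.5 = 10.0000; (r_i+r_j)·cross = 22.5·10.0000 = 225.0000
edge 2: (20,8)→(18.5,21)  cross = 20·21 − 18.5·8 = 272.0000; (r_i+r_j)·cross = 38.5·272.0000 = 10472.0000
edge 3: (18.5,21)→(13.5,29.5)  cross = 18.5·29.5 − 13.5·21 = 262.2500; (r_i+r_j)·cross = 32·262.2500 = 8392.0000
edge 4: (13.5,29.5)→(11.5,31)  cross = 13.5·31 − 11.5·29.5 = 79.2500; (r_i+r_j)·cross = 25·79.2500 = 1981.2500
edge 5: (11.5,31)→(1,31)  cross = 11.5·31 − 1·31 = 325.5000; (r_i+r_j)·cross = 12.5·325.5000 = 4068.7500
Σcross = 872.0000 → A = |Σcross|/2 = 436.0000 mm²
Σ(r_i+r_j)·cross = 24869.5000 → first moment M = |Σ|/6 = 4144.9167
R_c = M/A = 4144.9167/436.0000 = 9.5067 mm
θ = 284° = 4.956735 rad
V = θ·R_c·A = 4.956735·9.5067·436.0000 = 20545.254 mm³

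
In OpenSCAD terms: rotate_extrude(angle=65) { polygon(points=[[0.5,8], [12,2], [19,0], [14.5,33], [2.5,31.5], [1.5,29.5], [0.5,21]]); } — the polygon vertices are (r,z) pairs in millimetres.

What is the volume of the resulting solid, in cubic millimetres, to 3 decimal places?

Volume = 4752.317 mm³

Profile (r,z), 7 vertices: (0.5,8) (12,2) (19,0) (14.5,33) (2.5,31.5) (1.5,29.5) (0.5,21)
edge 0: (0.5,8)→(12,2)  cross = 0.5·2 − 12·8 = -95.0000; (r_i+r_j)·cross = 12.5·-95.0000 = -1187.5000
edge 1: (12,2)→(19,0)  cross = 12·0 − 19·2 = -38.0000; (r_i+r_j)·cross = 31·-38.0000 = -1178.0000
edge 2: (19,0)→(14.5,33)  cross = 19·33 − 14.5·0 = 627.0000; (r_i+r_j)·cross = 33.5·627.0000 = 21004.5000
edge 3: (14.5,33)→(2.5,31.5)  cross = 14.5·31.5 − 2.5·33 = 374.2500; (r_i+r_j)·cross = 17·374.2500 = 6362.2500
edge 4: (2.5,31.5)→(1.5,29.5)  cross = 2.5·29.5 − 1.5·31.5 = 26.5000; (r_i+r_j)·cross = 4·26.5000 = 106.0000
edge 5: (1.5,29.5)→(0.5,21)  cross = 1.5·21 − 0.5·29.5 = 16.7500; (r_i+r_j)·cross = 2·16.7500 = 33.5000
edge 6: (0.5,21)→(0.5,8)  cross = 0.5·8 − 0.5·21 = -6.5000; (r_i+r_j)·cross = 1·-6.5000 = -6.5000
Σcross = 905.0000 → A = |Σcross|/2 = 452.5000 mm²
Σ(r_i+r_j)·cross = 25134.2500 → first moment M = |Σ|/6 = 4189.0417
R_c = M/A = 4189.0417/452.5000 = 9.2576 mm
θ = 65° = 1.134464 rad
V = θ·R_c·A = 1.134464·9.2576·452.5000 = 4752.317 mm³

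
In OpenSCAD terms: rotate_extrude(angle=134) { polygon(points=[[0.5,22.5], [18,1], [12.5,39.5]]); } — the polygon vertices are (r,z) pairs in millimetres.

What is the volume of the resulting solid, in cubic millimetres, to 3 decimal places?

Profile (r,z), 3 vertices: (0.5,22.5) (18,1) (12.5,39.5)
edge 0: (0.5,22.5)→(18,1)  cross = 0.5·1 − 18·22.5 = -404.5000; (r_i+r_j)·cross = 18.5·-404.5000 = -7483.2500
edge 1: (18,1)→(12.5,39.5)  cross = 18·39.5 − 12.5·1 = 698.5000; (r_i+r_j)·cross = 30.5·698.5000 = 21304.2500
edge 2: (12.5,39.5)→(0.5,22.5)  cross = 12.5·22.5 − 0.5·39.5 = 261.5000; (r_i+r_j)·cross = 13·261.5000 = 3399.5000
Σcross = 555.5000 → A = |Σcross|/2 = 277.7500 mm²
Σ(r_i+r_j)·cross = 17220.5000 → first moment M = |Σ|/6 = 2870.0833
R_c = M/A = 2870.0833/277.7500 = 10.3333 mm
θ = 134° = 2.338741 rad
V = θ·R_c·A = 2.338741·10.3333·277.7500 = 6712.382 mm³

Volume = 6712.382 mm³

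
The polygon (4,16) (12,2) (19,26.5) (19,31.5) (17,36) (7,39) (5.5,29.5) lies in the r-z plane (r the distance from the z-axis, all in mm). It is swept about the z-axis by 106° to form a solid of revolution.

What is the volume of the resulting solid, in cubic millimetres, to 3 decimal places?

Volume = 7452.922 mm³

Profile (r,z), 7 vertices: (4,16) (12,2) (19,26.5) (19,31.5) (17,36) (7,39) (5.5,29.5)
edge 0: (4,16)→(12,2)  cross = 4·2 − 12·16 = -184.0000; (r_i+r_j)·cross = 16·-184.0000 = -2944.0000
edge 1: (12,2)→(19,26.5)  cross = 12·26.5 − 19·2 = 280.0000; (r_i+r_j)·cross = 31·280.0000 = 8680.0000
edge 2: (19,26.5)→(19,31.5)  cross = 19·31.5 − 19·26.5 = 95.0000; (r_i+r_j)·cross = 38·95.0000 = 3610.0000
edge 3: (19,31.5)→(17,36)  cross = 19·36 − 17·31.5 = 148.5000; (r_i+r_j)·cross = 36·148.5000 = 5346.0000
edge 4: (17,36)→(7,39)  cross = 17·39 − 7·36 = 411.0000; (r_i+r_j)·cross = 24·411.0000 = 9864.0000
edge 5: (7,39)→(5.5,29.5)  cross = 7·29.5 − 5.5·39 = -8.0000; (r_i+r_j)·cross = 12.5·-8.0000 = -100.0000
edge 6: (5.5,29.5)→(4,16)  cross = 5.5·16 − 4·29.5 = -30.0000; (r_i+r_j)·cross = 9.5·-30.0000 = -285.0000
Σcross = 712.5000 → A = |Σcross|/2 = 356.2500 mm²
Σ(r_i+r_j)·cross = 24171.0000 → first moment M = |Σ|/6 = 4028.5000
R_c = M/A = 4028.5000/356.2500 = 11.3081 mm
θ = 106° = 1.850049 rad
V = θ·R_c·A = 1.850049·11.3081·356.2500 = 7452.922 mm³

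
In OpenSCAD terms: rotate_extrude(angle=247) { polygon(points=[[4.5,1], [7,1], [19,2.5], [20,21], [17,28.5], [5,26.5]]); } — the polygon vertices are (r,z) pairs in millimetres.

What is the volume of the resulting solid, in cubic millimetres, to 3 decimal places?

Profile (r,z), 6 vertices: (4.5,1) (7,1) (19,2.5) (20,21) (17,28.5) (5,26.5)
edge 0: (4.5,1)→(7,1)  cross = 4.5·1 − 7·1 = -2.5000; (r_i+r_j)·cross = 11.5·-2.5000 = -28.7500
edge 1: (7,1)→(19,2.5)  cross = 7·2.5 − 19·1 = -1.5000; (r_i+r_j)·cross = 26·-1.5000 = -39.0000
edge 2: (19,2.5)→(20,21)  cross = 19·21 − 20·2.5 = 349.0000; (r_i+r_j)·cross = 39·349.0000 = 13611.0000
edge 3: (20,21)→(17,28.5)  cross = 20·28.5 − 17·21 = 213.0000; (r_i+r_j)·cross = 37·213.0000 = 7881.0000
edge 4: (17,28.5)→(5,26.5)  cross = 17·26.5 − 5·28.5 = 308.0000; (r_i+r_j)·cross = 22·308.0000 = 6776.0000
edge 5: (5,26.5)→(4.5,1)  cross = 5·1 − 4.5·26.5 = -114.2500; (r_i+r_j)·cross = 9.5·-114.2500 = -1085.3750
Σcross = 751.7500 → A = |Σcross|/2 = 375.8750 mm²
Σ(r_i+r_j)·cross = 27114.8750 → first moment M = |Σ|/6 = 4519.1458
R_c = M/A = 4519.1458/375.8750 = 12.0230 mm
θ = 247° = 4.310963 rad
V = θ·R_c·A = 4.310963·12.0230·375.8750 = 19481.872 mm³

Volume = 19481.872 mm³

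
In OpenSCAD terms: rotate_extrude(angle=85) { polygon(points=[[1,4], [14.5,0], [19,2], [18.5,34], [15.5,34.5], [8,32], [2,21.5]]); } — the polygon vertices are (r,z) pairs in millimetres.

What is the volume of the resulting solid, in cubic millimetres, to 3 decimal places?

Profile (r,z), 7 vertices: (1,4) (14.5,0) (19,2) (18.5,34) (15.5,34.5) (8,32) (2,21.5)
edge 0: (1,4)→(14.5,0)  cross = 1·0 − 14.5·4 = -58.0000; (r_i+r_j)·cross = 15.5·-58.0000 = -899.0000
edge 1: (14.5,0)→(19,2)  cross = 14.5·2 − 19·0 = 29.0000; (r_i+r_j)·cross = 33.5·29.0000 = 971.5000
edge 2: (19,2)→(18.5,34)  cross = 19·34 − 18.5·2 = 609.0000; (r_i+r_j)·cross = 37.5·609.0000 = 22837.5000
edge 3: (18.5,34)→(15.5,34.5)  cross = 18.5·34.5 − 15.5·34 = 111.2500; (r_i+r_j)·cross = 34·111.2500 = 3782.5000
edge 4: (15.5,34.5)→(8,32)  cross = 15.5·32 − 8·34.5 = 220.0000; (r_i+r_j)·cross = 23.5·220.0000 = 5170.0000
edge 5: (8,32)→(2,21.5)  cross = 8·21.5 − 2·32 = 108.0000; (r_i+r_j)·cross = 10·108.0000 = 1080.0000
edge 6: (2,21.5)→(1,4)  cross = 2·4 − 1·21.5 = -13.5000; (r_i+r_j)·cross = 3·-13.5000 = -40.5000
Σcross = 1005.7500 → A = |Σcross|/2 = 502.8750 mm²
Σ(r_i+r_j)·cross = 32902.0000 → first moment M = |Σ|/6 = 5483.6667
R_c = M/A = 5483.6667/502.8750 = 10.9046 mm
θ = 85° = 1.483530 rad
V = θ·R_c·A = 1.483530·10.9046·502.8750 = 8135.183 mm³

Volume = 8135.183 mm³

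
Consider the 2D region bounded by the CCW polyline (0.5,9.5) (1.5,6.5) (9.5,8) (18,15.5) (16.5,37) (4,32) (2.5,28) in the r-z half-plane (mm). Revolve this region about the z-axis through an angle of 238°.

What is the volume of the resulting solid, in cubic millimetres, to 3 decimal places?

Volume = 15023.905 mm³

Profile (r,z), 7 vertices: (0.5,9.5) (1.5,6.5) (9.5,8) (18,15.5) (16.5,37) (4,32) (2.5,28)
edge 0: (0.5,9.5)→(1.5,6.5)  cross = 0.5·6.5 − 1.5·9.5 = -11.0000; (r_i+r_j)·cross = 2·-11.0000 = -22.0000
edge 1: (1.5,6.5)→(9.5,8)  cross = 1.5·8 − 9.5·6.5 = -49.7500; (r_i+r_j)·cross = 11·-49.7500 = -547.2500
edge 2: (9.5,8)→(18,15.5)  cross = 9.5·15.5 − 18·8 = 3.2500; (r_i+r_j)·cross = 27.5·3.2500 = 89.3750
edge 3: (18,15.5)→(16.5,37)  cross = 18·37 − 16.5·15.5 = 410.2500; (r_i+r_j)·cross = 34.5·410.2500 = 14153.6250
edge 4: (16.5,37)→(4,32)  cross = 16.5·32 − 4·37 = 380.0000; (r_i+r_j)·cross = 20.5·380.0000 = 7790.0000
edge 5: (4,32)→(2.5,28)  cross = 4·28 − 2.5·32 = 32.0000; (r_i+r_j)·cross = 6.5·32.0000 = 208.0000
edge 6: (2.5,28)→(0.5,9.5)  cross = 2.5·9.5 − 0.5·28 = 9.7500; (r_i+r_j)·cross = 3·9.7500 = 29.2500
Σcross = 774.5000 → A = |Σcross|/2 = 387.2500 mm²
Σ(r_i+r_j)·cross = 21701.0000 → first moment M = |Σ|/6 = 3616.8333
R_c = M/A = 3616.8333/387.2500 = 9.3398 mm
θ = 238° = 4.153884 rad
V = θ·R_c·A = 4.153884·9.3398·387.2500 = 15023.905 mm³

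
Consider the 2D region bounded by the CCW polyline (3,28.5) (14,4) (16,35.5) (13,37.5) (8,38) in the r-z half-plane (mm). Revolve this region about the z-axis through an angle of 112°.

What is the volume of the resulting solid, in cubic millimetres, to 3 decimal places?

Volume = 5133.060 mm³

Profile (r,z), 5 vertices: (3,28.5) (14,4) (16,35.5) (13,37.5) (8,38)
edge 0: (3,28.5)→(14,4)  cross = 3·4 − 14·28.5 = -387.0000; (r_i+r_j)·cross = 17·-387.0000 = -6579.0000
edge 1: (14,4)→(16,35.5)  cross = 14·35.5 − 16·4 = 433.0000; (r_i+r_j)·cross = 30·433.0000 = 12990.0000
edge 2: (16,35.5)→(13,37.5)  cross = 16·37.5 − 13·35.5 = 138.5000; (r_i+r_j)·cross = 29·138.5000 = 4016.5000
edge 3: (13,37.5)→(8,38)  cross = 13·38 − 8·37.5 = 194.0000; (r_i+r_j)·cross = 21·194.0000 = 4074.0000
edge 4: (8,38)→(3,28.5)  cross = 8·28.5 − 3·38 = 114.0000; (r_i+r_j)·cross = 11·114.0000 = 1254.0000
Σcross = 492.5000 → A = |Σcross|/2 = 246.2500 mm²
Σ(r_i+r_j)·cross = 15755.5000 → first moment M = |Σ|/6 = 2625.9167
R_c = M/A = 2625.9167/246.2500 = 10.6636 mm
θ = 112° = 1.954769 rad
V = θ·R_c·A = 1.954769·10.6636·246.2500 = 5133.060 mm³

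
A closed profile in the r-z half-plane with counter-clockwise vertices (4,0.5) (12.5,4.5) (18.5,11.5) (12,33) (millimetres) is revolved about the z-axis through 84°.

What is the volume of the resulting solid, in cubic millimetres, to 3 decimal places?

Profile (r,z), 4 vertices: (4,0.5) (12.5,4.5) (18.5,11.5) (12,33)
edge 0: (4,0.5)→(12.5,4.5)  cross = 4·4.5 − 12.5·0.5 = 11.7500; (r_i+r_j)·cross = 16.5·11.7500 = 193.8750
edge 1: (12.5,4.5)→(18.5,11.5)  cross = 12.5·11.5 − 18.5·4.5 = 60.5000; (r_i+r_j)·cross = 31·60.5000 = 1875.5000
edge 2: (18.5,11.5)→(12,33)  cross = 18.5·33 − 12·11.5 = 472.5000; (r_i+r_j)·cross = 30.5·472.5000 = 14411.2500
edge 3: (12,33)→(4,0.5)  cross = 12·0.5 − 4·33 = -126.0000; (r_i+r_j)·cross = 16·-126.0000 = -2016.0000
Σcross = 418.7500 → A = |Σcross|/2 = 209.3750 mm²
Σ(r_i+r_j)·cross = 14464.6250 → first moment M = |Σ|/6 = 2410.7708
R_c = M/A = 2410.7708/209.3750 = 11.5141 mm
θ = 84° = 1.466077 rad
V = θ·R_c·A = 1.466077·11.5141·209.3750 = 3534.375 mm³

Volume = 3534.375 mm³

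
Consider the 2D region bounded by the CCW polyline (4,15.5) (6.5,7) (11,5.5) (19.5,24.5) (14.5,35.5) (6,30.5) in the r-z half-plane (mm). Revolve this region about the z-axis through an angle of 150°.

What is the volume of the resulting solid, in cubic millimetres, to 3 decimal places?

Volume = 8434.522 mm³

Profile (r,z), 6 vertices: (4,15.5) (6.5,7) (11,5.5) (19.5,24.5) (14.5,35.5) (6,30.5)
edge 0: (4,15.5)→(6.5,7)  cross = 4·7 − 6.5·15.5 = -72.7500; (r_i+r_j)·cross = 10.5·-72.7500 = -763.8750
edge 1: (6.5,7)→(11,5.5)  cross = 6.5·5.5 − 11·7 = -41.2500; (r_i+r_j)·cross = 17.5·-41.2500 = -721.8750
edge 2: (11,5.5)→(19.5,24.5)  cross = 11·24.5 − 19.5·5.5 = 162.2500; (r_i+r_j)·cross = 30.5·162.2500 = 4948.6250
edge 3: (19.5,24.5)→(14.5,35.5)  cross = 19.5·35.5 − 14.5·24.5 = 337.0000; (r_i+r_j)·cross = 34·337.0000 = 11458.0000
edge 4: (14.5,35.5)→(6,30.5)  cross = 14.5·30.5 − 6·35.5 = 229.2500; (r_i+r_j)·cross = 20.5·229.2500 = 4699.6250
edge 5: (6,30.5)→(4,15.5)  cross = 6·15.5 − 4·30.5 = -29.0000; (r_i+r_j)·cross = 10·-29.0000 = -290.0000
Σcross = 585.5000 → A = |Σcross|/2 = 292.7500 mm²
Σ(r_i+r_j)·cross = 19330.5000 → first moment M = |Σ|/6 = 3221.7500
R_c = M/A = 3221.7500/292.7500 = 11.0051 mm
θ = 150° = 2.617994 rad
V = θ·R_c·A = 2.617994·11.0051·292.7500 = 8434.522 mm³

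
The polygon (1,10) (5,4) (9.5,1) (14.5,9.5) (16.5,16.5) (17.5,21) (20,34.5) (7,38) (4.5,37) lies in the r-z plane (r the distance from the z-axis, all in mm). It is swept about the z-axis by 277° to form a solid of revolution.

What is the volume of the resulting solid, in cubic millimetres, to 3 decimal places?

Profile (r,z), 9 vertices: (1,10) (5,4) (9.5,1) (14.5,9.5) (16.5,16.5) (17.5,21) (20,34.5) (7,38) (4.5,37)
edge 0: (1,10)→(5,4)  cross = 1·4 − 5·10 = -46.0000; (r_i+r_j)·cross = 6·-46.0000 = -276.0000
edge 1: (5,4)→(9.5,1)  cross = 5·1 − 9.5·4 = -33.0000; (r_i+r_j)·cross = 14.5·-33.0000 = -478.5000
edge 2: (9.5,1)→(14.5,9.5)  cross = 9.5·9.5 − 14.5·1 = 75.7500; (r_i+r_j)·cross = 24·75.7500 = 1818.0000
edge 3: (14.5,9.5)→(16.5,16.5)  cross = 14.5·16.5 − 16.5·9.5 = 82.5000; (r_i+r_j)·cross = 31·82.5000 = 2557.5000
edge 4: (16.5,16.5)→(17.5,21)  cross = 16.5·21 − 17.5·16.5 = 57.7500; (r_i+r_j)·cross = 34·57.7500 = 1963.5000
edge 5: (17.5,21)→(20,34.5)  cross = 17.5·34.5 − 20·21 = 183.7500; (r_i+r_j)·cross = 37.5·183.7500 = 6890.6250
edge 6: (20,34.5)→(7,38)  cross = 20·38 − 7·34.5 = 518.5000; (r_i+r_j)·cross = 27·518.5000 = 13999.5000
edge 7: (7,38)→(4.5,37)  cross = 7·37 − 4.5·38 = 88.0000; (r_i+r_j)·cross = 11.5·88.0000 = 1012.0000
edge 8: (4.5,37)→(1,10)  cross = 4.5·10 − 1·37 = 8.0000; (r_i+r_j)·cross = 5.5·8.0000 = 44.0000
Σcross = 935.2500 → A = |Σcross|/2 = 467.6250 mm²
Σ(r_i+r_j)·cross = 27530.6250 → first moment M = |Σ|/6 = 4588.4375
R_c = M/A = 4588.4375/467.6250 = 9.8122 mm
θ = 277° = 4.834562 rad
V = θ·R_c·A = 4.834562·9.8122·467.6250 = 22183.086 mm³

Volume = 22183.086 mm³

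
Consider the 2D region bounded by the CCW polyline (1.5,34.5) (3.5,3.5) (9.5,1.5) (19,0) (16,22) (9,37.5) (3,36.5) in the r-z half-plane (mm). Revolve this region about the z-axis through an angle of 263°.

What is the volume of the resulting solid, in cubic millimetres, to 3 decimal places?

Volume = 19690.209 mm³

Profile (r,z), 7 vertices: (1.5,34.5) (3.5,3.5) (9.5,1.5) (19,0) (16,22) (9,37.5) (3,36.5)
edge 0: (1.5,34.5)→(3.5,3.5)  cross = 1.5·3.5 − 3.5·34.5 = -115.5000; (r_i+r_j)·cross = 5·-115.5000 = -577.5000
edge 1: (3.5,3.5)→(9.5,1.5)  cross = 3.5·1.5 − 9.5·3.5 = -28.0000; (r_i+r_j)·cross = 13·-28.0000 = -364.0000
edge 2: (9.5,1.5)→(19,0)  cross = 9.5·0 − 19·1.5 = -28.5000; (r_i+r_j)·cross = 28.5·-28.5000 = -812.2500
edge 3: (19,0)→(16,22)  cross = 19·22 − 16·0 = 418.0000; (r_i+r_j)·cross = 35·418.0000 = 14630.0000
edge 4: (16,22)→(9,37.5)  cross = 16·37.5 − 9·22 = 402.0000; (r_i+r_j)·cross = 25·402.0000 = 10050.0000
edge 5: (9,37.5)→(3,36.5)  cross = 9·36.5 − 3·37.5 = 216.0000; (r_i+r_j)·cross = 12·216.0000 = 2592.0000
edge 6: (3,36.5)→(1.5,34.5)  cross = 3·34.5 − 1.5·36.5 = 48.7500; (r_i+r_j)·cross = 4.5·48.7500 = 219.3750
Σcross = 912.7500 → A = |Σcross|/2 = 456.3750 mm²
Σ(r_i+r_j)·cross = 25737.6250 → first moment M = |Σ|/6 = 4289.6042
R_c = M/A = 4289.6042/456.3750 = 9.3993 mm
θ = 263° = 4.590216 rad
V = θ·R_c·A = 4.590216·9.3993·456.3750 = 19690.209 mm³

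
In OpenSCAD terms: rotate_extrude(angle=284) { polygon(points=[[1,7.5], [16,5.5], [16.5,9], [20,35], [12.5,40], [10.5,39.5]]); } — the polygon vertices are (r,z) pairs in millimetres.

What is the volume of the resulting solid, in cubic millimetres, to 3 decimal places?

Profile (r,z), 6 vertices: (1,7.5) (16,5.5) (16.5,9) (20,35) (12.5,40) (10.5,39.5)
edge 0: (1,7.5)→(16,5.5)  cross = 1·5.5 − 16·7.5 = -114.5000; (r_i+r_j)·cross = 17·-114.5000 = -1946.5000
edge 1: (16,5.5)→(16.5,9)  cross = 16·9 − 16.5·5.5 = 53.2500; (r_i+r_j)·cross = 32.5·53.2500 = 1730.6250
edge 2: (16.5,9)→(20,35)  cross = 16.5·35 − 20·9 = 397.5000; (r_i+r_j)·cross = 36.5·397.5000 = 14508.7500
edge 3: (20,35)→(12.5,40)  cross = 20·40 − 12.5·35 = 362.5000; (r_i+r_j)·cross = 32.5·362.5000 = 11781.2500
edge 4: (12.5,40)→(10.5,39.5)  cross = 12.5·39.5 − 10.5·40 = 73.7500; (r_i+r_j)·cross = 23·73.7500 = 1696.2500
edge 5: (10.5,39.5)→(1,7.5)  cross = 10.5·7.5 − 1·39.5 = 39.2500; (r_i+r_j)·cross = 11.5·39.2500 = 451.3750
Σcross = 811.7500 → A = |Σcross|/2 = 405.8750 mm²
Σ(r_i+r_j)·cross = 28221.7500 → first moment M = |Σ|/6 = 4703.6250
R_c = M/A = 4703.6250/405.8750 = 11.5889 mm
θ = 284° = 4.956735 rad
V = θ·R_c·A = 4.956735·11.5889·405.8750 = 23314.623 mm³

Volume = 23314.623 mm³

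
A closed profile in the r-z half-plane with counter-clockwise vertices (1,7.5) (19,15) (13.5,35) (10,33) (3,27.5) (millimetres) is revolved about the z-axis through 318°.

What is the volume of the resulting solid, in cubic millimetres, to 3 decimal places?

Profile (r,z), 5 vertices: (1,7.5) (19,15) (13.5,35) (10,33) (3,27.5)
edge 0: (1,7.5)→(19,15)  cross = 1·15 − 19·7.5 = -127.5000; (r_i+r_j)·cross = 20·-127.5000 = -2550.0000
edge 1: (19,15)→(13.5,35)  cross = 19·35 − 13.5·15 = 462.5000; (r_i+r_j)·cross = 32.5·462.5000 = 15031.2500
edge 2: (13.5,35)→(10,33)  cross = 13.5·33 − 10·35 = 95.5000; (r_i+r_j)·cross = 23.5·95.5000 = 2244.2500
edge 3: (10,33)→(3,27.5)  cross = 10·27.5 − 3·33 = 176.0000; (r_i+r_j)·cross = 13·176.0000 = 2288.0000
edge 4: (3,27.5)→(1,7.5)  cross = 3·7.5 − 1·27.5 = -5.0000; (r_i+r_j)·cross = 4·-5.0000 = -20.0000
Σcross = 601.5000 → A = |Σcross|/2 = 300.7500 mm²
Σ(r_i+r_j)·cross = 16993.5000 → first moment M = |Σ|/6 = 2832.2500
R_c = M/A = 2832.2500/300.7500 = 9.4173 mm
θ = 318° = 5.550147 rad
V = θ·R_c·A = 5.550147·9.4173·300.7500 = 15719.404 mm³

Volume = 15719.404 mm³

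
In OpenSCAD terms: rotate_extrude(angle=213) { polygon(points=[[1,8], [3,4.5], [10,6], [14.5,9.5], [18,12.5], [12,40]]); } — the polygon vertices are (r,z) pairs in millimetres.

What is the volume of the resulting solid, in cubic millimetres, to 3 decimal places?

Volume = 11108.121 mm³

Profile (r,z), 6 vertices: (1,8) (3,4.5) (10,6) (14.5,9.5) (18,12.5) (12,40)
edge 0: (1,8)→(3,4.5)  cross = 1·4.5 − 3·8 = -19.5000; (r_i+r_j)·cross = 4·-19.5000 = -78.0000
edge 1: (3,4.5)→(10,6)  cross = 3·6 − 10·4.5 = -27.0000; (r_i+r_j)·cross = 13·-27.0000 = -351.0000
edge 2: (10,6)→(14.5,9.5)  cross = 10·9.5 − 14.5·6 = 8.0000; (r_i+r_j)·cross = 24.5·8.0000 = 196.0000
edge 3: (14.5,9.5)→(18,12.5)  cross = 14.5·12.5 − 18·9.5 = 10.2500; (r_i+r_j)·cross = 32.5·10.2500 = 333.1250
edge 4: (18,12.5)→(12,40)  cross = 18·40 − 12·12.5 = 570.0000; (r_i+r_j)·cross = 30·570.0000 = 17100.0000
edge 5: (12,40)→(1,8)  cross = 12·8 − 1·40 = 56.0000; (r_i+r_j)·cross = 13·56.0000 = 728.0000
Σcross = 597.7500 → A = |Σcross|/2 = 298.8750 mm²
Σ(r_i+r_j)·cross = 17928.1250 → first moment M = |Σ|/6 = 2988.0208
R_c = M/A = 2988.0208/298.8750 = 9.9976 mm
θ = 213° = 3.717551 rad
V = θ·R_c·A = 3.717551·9.9976·298.8750 = 11108.121 mm³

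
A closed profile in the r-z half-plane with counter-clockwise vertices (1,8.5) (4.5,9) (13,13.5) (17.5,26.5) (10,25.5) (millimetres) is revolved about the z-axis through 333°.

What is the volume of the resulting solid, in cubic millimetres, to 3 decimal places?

Volume = 7550.929 mm³

Profile (r,z), 5 vertices: (1,8.5) (4.5,9) (13,13.5) (17.5,26.5) (10,25.5)
edge 0: (1,8.5)→(4.5,9)  cross = 1·9 − 4.5·8.5 = -29.2500; (r_i+r_j)·cross = 5.5·-29.2500 = -160.8750
edge 1: (4.5,9)→(13,13.5)  cross = 4.5·13.5 − 13·9 = -56.2500; (r_i+r_j)·cross = 17.5·-56.2500 = -984.3750
edge 2: (13,13.5)→(17.5,26.5)  cross = 13·26.5 − 17.5·13.5 = 108.2500; (r_i+r_j)·cross = 30.5·108.2500 = 3301.6250
edge 3: (17.5,26.5)→(10,25.5)  cross = 17.5·25.5 − 10·26.5 = 181.2500; (r_i+r_j)·cross = 27.5·181.2500 = 4984.3750
edge 4: (10,25.5)→(1,8.5)  cross = 10·8.5 − 1·25.5 = 59.5000; (r_i+r_j)·cross = 11·59.5000 = 654.5000
Σcross = 263.5000 → A = |Σcross|/2 = 131.7500 mm²
Σ(r_i+r_j)·cross = 7795.2500 → first moment M = |Σ|/6 = 1299.2083
R_c = M/A = 1299.2083/131.7500 = 9.8612 mm
θ = 333° = 5.811946 rad
V = θ·R_c·A = 5.811946·9.8612·131.7500 = 7550.929 mm³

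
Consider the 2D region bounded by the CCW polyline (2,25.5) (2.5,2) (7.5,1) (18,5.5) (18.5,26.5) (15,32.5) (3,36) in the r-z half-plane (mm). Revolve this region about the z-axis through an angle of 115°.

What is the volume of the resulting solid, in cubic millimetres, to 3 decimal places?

Profile (r,z), 7 vertices: (2,25.5) (2.5,2) (7.5,1) (18,5.5) (18.5,26.5) (15,32.5) (3,36)
edge 0: (2,25.5)→(2.5,2)  cross = 2·2 − 2.5·25.5 = -59.7500; (r_i+r_j)·cross = 4.5·-59.7500 = -268.8750
edge 1: (2.5,2)→(7.5,1)  cross = 2.5·1 − 7.5·2 = -12.5000; (r_i+r_j)·cross = 10·-12.5000 = -125.0000
edge 2: (7.5,1)→(18,5.5)  cross = 7.5·5.5 − 18·1 = 23.2500; (r_i+r_j)·cross = 25.5·23.2500 = 592.8750
edge 3: (18,5.5)→(18.5,26.5)  cross = 18·26.5 − 18.5·5.5 = 375.2500; (r_i+r_j)·cross = 36.5·375.2500 = 13696.6250
edge 4: (18.5,26.5)→(15,32.5)  cross = 18.5·32.5 − 15·26.5 = 203.7500; (r_i+r_j)·cross = 33.5·203.7500 = 6825.6250
edge 5: (15,32.5)→(3,36)  cross = 15·36 − 3·32.5 = 442.5000; (r_i+r_j)·cross = 18·442.5000 = 7965.0000
edge 6: (3,36)→(2,25.5)  cross = 3·25.5 − 2·36 = 4.5000; (r_i+r_j)·cross = 5·4.5000 = 22.5000
Σcross = 977.0000 → A = |Σcross|/2 = 488.5000 mm²
Σ(r_i+r_j)·cross = 28708.7500 → first moment M = |Σ|/6 = 4784.7917
R_c = M/A = 4784.7917/488.5000 = 9.7949 mm
θ = 115° = 2.007129 rad
V = θ·R_c·A = 2.007129·9.7949·488.5000 = 9603.692 mm³

Volume = 9603.692 mm³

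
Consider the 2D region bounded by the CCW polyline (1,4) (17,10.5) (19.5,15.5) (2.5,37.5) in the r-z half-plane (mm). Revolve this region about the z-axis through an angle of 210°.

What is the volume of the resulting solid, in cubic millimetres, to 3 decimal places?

Volume = 9925.415 mm³

Profile (r,z), 4 vertices: (1,4) (17,10.5) (19.5,15.5) (2.5,37.5)
edge 0: (1,4)→(17,10.5)  cross = 1·10.5 − 17·4 = -57.5000; (r_i+r_j)·cross = 18·-57.5000 = -1035.0000
edge 1: (17,10.5)→(19.5,15.5)  cross = 17·15.5 − 19.5·10.5 = 58.7500; (r_i+r_j)·cross = 36.5·58.7500 = 2144.3750
edge 2: (19.5,15.5)→(2.5,37.5)  cross = 19.5·37.5 − 2.5·15.5 = 692.5000; (r_i+r_j)·cross = 22·692.5000 = 15235.0000
edge 3: (2.5,37.5)→(1,4)  cross = 2.5·4 − 1·37.5 = -27.5000; (r_i+r_j)·cross = 3.5·-27.5000 = -96.2500
Σcross = 666.2500 → A = |Σcross|/2 = 333.1250 mm²
Σ(r_i+r_j)·cross = 16248.1250 → first moment M = |Σ|/6 = 2708.0208
R_c = M/A = 2708.0208/333.1250 = 8.1291 mm
θ = 210° = 3.665191 rad
V = θ·R_c·A = 3.665191·8.1291·333.1250 = 9925.415 mm³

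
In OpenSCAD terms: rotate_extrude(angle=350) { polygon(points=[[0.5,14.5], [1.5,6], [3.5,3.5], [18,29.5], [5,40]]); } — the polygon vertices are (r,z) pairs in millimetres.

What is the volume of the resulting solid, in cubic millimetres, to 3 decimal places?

Volume = 14462.616 mm³

Profile (r,z), 5 vertices: (0.5,14.5) (1.5,6) (3.5,3.5) (18,29.5) (5,40)
edge 0: (0.5,14.5)→(1.5,6)  cross = 0.5·6 − 1.5·14.5 = -18.7500; (r_i+r_j)·cross = 2·-18.7500 = -37.5000
edge 1: (1.5,6)→(3.5,3.5)  cross = 1.5·3.5 − 3.5·6 = -15.7500; (r_i+r_j)·cross = 5·-15.7500 = -78.7500
edge 2: (3.5,3.5)→(18,29.5)  cross = 3.5·29.5 − 18·3.5 = 40.2500; (r_i+r_j)·cross = 21.5·40.2500 = 865.3750
edge 3: (18,29.5)→(5,40)  cross = 18·40 − 5·29.5 = 572.5000; (r_i+r_j)·cross = 23·572.5000 = 13167.5000
edge 4: (5,40)→(0.5,14.5)  cross = 5·14.5 − 0.5·40 = 52.5000; (r_i+r_j)·cross = 5.5·52.5000 = 288.7500
Σcross = 630.7500 → A = |Σcross|/2 = 315.3750 mm²
Σ(r_i+r_j)·cross = 14205.3750 → first moment M = |Σ|/6 = 2367.5625
R_c = M/A = 2367.5625/315.3750 = 7.5071 mm
θ = 350° = 6.108652 rad
V = θ·R_c·A = 6.108652·7.5071·315.3750 = 14462.616 mm³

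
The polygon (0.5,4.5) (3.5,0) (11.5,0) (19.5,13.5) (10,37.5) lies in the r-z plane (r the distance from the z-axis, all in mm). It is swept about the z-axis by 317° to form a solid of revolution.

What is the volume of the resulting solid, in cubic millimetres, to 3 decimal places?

Volume = 20853.414 mm³

Profile (r,z), 5 vertices: (0.5,4.5) (3.5,0) (11.5,0) (19.5,13.5) (10,37.5)
edge 0: (0.5,4.5)→(3.5,0)  cross = 0.5·0 − 3.5·4.5 = -15.7500; (r_i+r_j)·cross = 4·-15.7500 = -63.0000
edge 1: (3.5,0)→(11.5,0)  cross = 3.5·0 − 11.5·0 = 0.0000; (r_i+r_j)·cross = 15·0.0000 = 0.0000
edge 2: (11.5,0)→(19.5,13.5)  cross = 11.5·13.5 − 19.5·0 = 155.2500; (r_i+r_j)·cross = 31·155.2500 = 4812.7500
edge 3: (19.5,13.5)→(10,37.5)  cross = 19.5·37.5 − 10·13.5 = 596.2500; (r_i+r_j)·cross = 29.5·596.2500 = 17589.3750
edge 4: (10,37.5)→(0.5,4.5)  cross = 10·4.5 − 0.5·37.5 = 26.2500; (r_i+r_j)·cross = 10.5·26.2500 = 275.6250
Σcross = 762.0000 → A = |Σcross|/2 = 381.0000 mm²
Σ(r_i+r_j)·cross = 22614.7500 → first moment M = |Σ|/6 = 3769.1250
R_c = M/A = 3769.1250/381.0000 = 9.8927 mm
θ = 317° = 5.532694 rad
V = θ·R_c·A = 5.532694·9.8927·381.0000 = 20853.414 mm³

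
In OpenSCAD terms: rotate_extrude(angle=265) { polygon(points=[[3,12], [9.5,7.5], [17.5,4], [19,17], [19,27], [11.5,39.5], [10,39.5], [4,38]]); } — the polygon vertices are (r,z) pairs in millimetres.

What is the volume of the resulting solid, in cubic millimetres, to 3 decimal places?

Volume = 22341.751 mm³

Profile (r,z), 8 vertices: (3,12) (9.5,7.5) (17.5,4) (19,17) (19,27) (11.5,39.5) (10,39.5) (4,38)
edge 0: (3,12)→(9.5,7.5)  cross = 3·7.5 − 9.5·12 = -91.5000; (r_i+r_j)·cross = 12.5·-91.5000 = -1143.7500
edge 1: (9.5,7.5)→(17.5,4)  cross = 9.5·4 − 17.5·7.5 = -93.2500; (r_i+r_j)·cross = 27·-93.2500 = -2517.7500
edge 2: (17.5,4)→(19,17)  cross = 17.5·17 − 19·4 = 221.5000; (r_i+r_j)·cross = 36.5·221.5000 = 8084.7500
edge 3: (19,17)→(19,27)  cross = 19·27 − 19·17 = 190.0000; (r_i+r_j)·cross = 38·190.0000 = 7220.0000
edge 4: (19,27)→(11.5,39.5)  cross = 19·39.5 − 11.5·27 = 440.0000; (r_i+r_j)·cross = 30.5·440.0000 = 13420.0000
edge 5: (11.5,39.5)→(10,39.5)  cross = 11.5·39.5 − 10·39.5 = 59.2500; (r_i+r_j)·cross = 21.5·59.2500 = 1273.8750
edge 6: (10,39.5)→(4,38)  cross = 10·38 − 4·39.5 = 222.0000; (r_i+r_j)·cross = 14·222.0000 = 3108.0000
edge 7: (4,38)→(3,12)  cross = 4·12 − 3·38 = -66.0000; (r_i+r_j)·cross = 7·-66.0000 = -462.0000
Σcross = 882.0000 → A = |Σcross|/2 = 441.0000 mm²
Σ(r_i+r_j)·cross = 28983.1250 → first moment M = |Σ|/6 = 4830.5208
R_c = M/A = 4830.5208/441.0000 = 10.9536 mm
θ = 265° = 4.625123 rad
V = θ·R_c·A = 4.625123·10.9536·441.0000 = 22341.751 mm³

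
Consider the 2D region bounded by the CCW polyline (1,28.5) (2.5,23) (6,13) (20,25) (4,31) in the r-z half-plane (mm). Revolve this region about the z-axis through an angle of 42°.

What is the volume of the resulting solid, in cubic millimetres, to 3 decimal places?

Volume = 1095.816 mm³

Profile (r,z), 5 vertices: (1,28.5) (2.5,23) (6,13) (20,25) (4,31)
edge 0: (1,28.5)→(2.5,23)  cross = 1·23 − 2.5·28.5 = -48.2500; (r_i+r_j)·cross = 3.5·-48.2500 = -168.8750
edge 1: (2.5,23)→(6,13)  cross = 2.5·13 − 6·23 = -105.5000; (r_i+r_j)·cross = 8.5·-105.5000 = -896.7500
edge 2: (6,13)→(20,25)  cross = 6·25 − 20·13 = -110.0000; (r_i+r_j)·cross = 26·-110.0000 = -2860.0000
edge 3: (20,25)→(4,31)  cross = 20·31 − 4·25 = 520.0000; (r_i+r_j)·cross = 24·520.0000 = 12480.0000
edge 4: (4,31)→(1,28.5)  cross = 4·28.5 − 1·31 = 83.0000; (r_i+r_j)·cross = 5·83.0000 = 415.0000
Σcross = 339.2500 → A = |Σcross|/2 = 169.6250 mm²
Σ(r_i+r_j)·cross = 8969.3750 → first moment M = |Σ|/6 = 1494.8958
R_c = M/A = 1494.8958/169.6250 = 8.8129 mm
θ = 42° = 0.733038 rad
V = θ·R_c·A = 0.733038·8.8129·169.6250 = 1095.816 mm³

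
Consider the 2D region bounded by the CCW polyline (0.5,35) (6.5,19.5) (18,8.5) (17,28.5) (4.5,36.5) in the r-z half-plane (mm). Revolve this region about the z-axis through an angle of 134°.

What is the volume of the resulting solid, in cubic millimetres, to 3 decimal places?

Profile (r,z), 5 vertices: (0.5,35) (6.5,19.5) (18,8.5) (17,28.5) (4.5,36.5)
edge 0: (0.5,35)→(6.5,19.5)  cross = 0.5·19.5 − 6.5·35 = -217.7500; (r_i+r_j)·cross = 7·-217.7500 = -1524.2500
edge 1: (6.5,19.5)→(18,8.5)  cross = 6.5·8.5 − 18·19.5 = -295.7500; (r_i+r_j)·cross = 24.5·-295.7500 = -7245.8750
edge 2: (18,8.5)→(17,28.5)  cross = 18·28.5 − 17·8.5 = 368.5000; (r_i+r_j)·cross = 35·368.5000 = 12897.5000
edge 3: (17,28.5)→(4.5,36.5)  cross = 17·36.5 − 4.5·28.5 = 492.2500; (r_i+r_j)·cross = 21.5·492.2500 = 10583.3750
edge 4: (4.5,36.5)→(0.5,35)  cross = 4.5·35 − 0.5·36.5 = 139.2500; (r_i+r_j)·cross = 5·139.2500 = 696.2500
Σcross = 486.5000 → A = |Σcross|/2 = 243.2500 mm²
Σ(r_i+r_j)·cross = 15407.0000 → first moment M = |Σ|/6 = 2567.8333
R_c = M/A = 2567.8333/243.2500 = 10.5564 mm
θ = 134° = 2.338741 rad
V = θ·R_c·A = 2.338741·10.5564·243.2500 = 6005.498 mm³

Volume = 6005.498 mm³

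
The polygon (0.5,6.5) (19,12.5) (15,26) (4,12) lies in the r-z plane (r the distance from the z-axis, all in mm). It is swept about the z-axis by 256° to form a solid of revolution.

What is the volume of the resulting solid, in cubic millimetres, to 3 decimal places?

Profile (r,z), 4 vertices: (0.5,6.5) (19,12.5) (15,26) (4,12)
edge 0: (0.5,6.5)→(19,12.5)  cross = 0.5·12.5 − 19·6.5 = -117.2500; (r_i+r_j)·cross = 19.5·-117.2500 = -2286.3750
edge 1: (19,12.5)→(15,26)  cross = 19·26 − 15·12.5 = 306.5000; (r_i+r_j)·cross = 34·306.5000 = 10421.0000
edge 2: (15,26)→(4,12)  cross = 15·12 − 4·26 = 76.0000; (r_i+r_j)·cross = 19·76.0000 = 1444.0000
edge 3: (4,12)→(0.5,6.5)  cross = 4·6.5 − 0.5·12 = 20.0000; (r_i+r_j)·cross = 4.5·20.0000 = 90.0000
Σcross = 285.2500 → A = |Σcross|/2 = 142.6250 mm²
Σ(r_i+r_j)·cross = 9668.6250 → first moment M = |Σ|/6 = 1611.4375
R_c = M/A = 1611.4375/142.6250 = 11.2984 mm
θ = 256° = 4.468043 rad
V = θ·R_c·A = 4.468043·11.2984·142.6250 = 7199.972 mm³

Volume = 7199.972 mm³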